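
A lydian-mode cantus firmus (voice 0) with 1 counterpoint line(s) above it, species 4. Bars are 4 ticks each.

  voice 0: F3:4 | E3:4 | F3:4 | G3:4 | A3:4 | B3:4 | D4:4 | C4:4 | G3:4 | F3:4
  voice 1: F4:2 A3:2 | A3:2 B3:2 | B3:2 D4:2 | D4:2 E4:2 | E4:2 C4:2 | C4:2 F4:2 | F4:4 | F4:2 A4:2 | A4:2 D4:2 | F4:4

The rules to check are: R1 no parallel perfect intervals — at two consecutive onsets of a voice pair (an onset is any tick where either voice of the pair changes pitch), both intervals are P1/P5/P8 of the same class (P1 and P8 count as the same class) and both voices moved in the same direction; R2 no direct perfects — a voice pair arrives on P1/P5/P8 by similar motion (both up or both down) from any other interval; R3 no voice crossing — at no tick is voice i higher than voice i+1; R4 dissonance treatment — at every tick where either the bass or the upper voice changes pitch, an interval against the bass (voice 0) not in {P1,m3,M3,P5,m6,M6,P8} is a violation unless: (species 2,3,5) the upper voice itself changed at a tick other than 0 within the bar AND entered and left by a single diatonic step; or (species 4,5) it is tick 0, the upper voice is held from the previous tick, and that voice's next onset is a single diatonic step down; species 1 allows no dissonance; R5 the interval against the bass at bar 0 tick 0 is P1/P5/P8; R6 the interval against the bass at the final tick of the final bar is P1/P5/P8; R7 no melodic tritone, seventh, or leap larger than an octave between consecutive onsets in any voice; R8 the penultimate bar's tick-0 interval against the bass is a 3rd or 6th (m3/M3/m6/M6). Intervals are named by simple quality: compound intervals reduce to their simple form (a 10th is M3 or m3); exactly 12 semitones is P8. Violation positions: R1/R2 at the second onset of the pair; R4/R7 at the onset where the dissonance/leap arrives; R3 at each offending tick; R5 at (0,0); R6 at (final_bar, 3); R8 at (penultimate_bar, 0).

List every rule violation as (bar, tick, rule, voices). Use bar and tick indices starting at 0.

bar 0: v0=F3 v1=F4 downbeat P8
bar 1: v0=E3 v1=A3 downbeat P4
bar 2: v0=F3 v1=B3 downbeat TT
bar 3: v0=G3 v1=D4 downbeat P5
bar 4: v0=A3 v1=E4 downbeat P5
bar 5: v0=B3 v1=C4 downbeat m2
bar 6: v0=D4 v1=F4 downbeat m3
bar 7: v0=C4 v1=F4 downbeat P4
bar 8: v0=G3 v1=A4 downbeat M2
bar 9: v0=F3 v1=F4 downbeat P8
  -> R4 @ bar 1 tick 0 v(0, 1): E3/A3 P4 untreated
  -> R4 @ bar 2 tick 0 v(0, 1): F3/B3 TT untreated
  -> R4 @ bar 5 tick 0 v(0, 1): B3/C4 m2 untreated
  -> R4 @ bar 5 tick 2 v(0, 1): B3/F4 TT untreated
  -> R4 @ bar 7 tick 0 v(0, 1): C4/F4 P4 untreated
  -> R4 @ bar 8 tick 0 v(0, 1): G3/A4 M2 untreated
  -> R8 @ bar 8 tick 0 v(0, 1): penult M2 not 3rd/6th

(1, 0, R4, (0, 1))
(2, 0, R4, (0, 1))
(5, 0, R4, (0, 1))
(5, 2, R4, (0, 1))
(7, 0, R4, (0, 1))
(8, 0, R4, (0, 1))
(8, 0, R8, (0, 1))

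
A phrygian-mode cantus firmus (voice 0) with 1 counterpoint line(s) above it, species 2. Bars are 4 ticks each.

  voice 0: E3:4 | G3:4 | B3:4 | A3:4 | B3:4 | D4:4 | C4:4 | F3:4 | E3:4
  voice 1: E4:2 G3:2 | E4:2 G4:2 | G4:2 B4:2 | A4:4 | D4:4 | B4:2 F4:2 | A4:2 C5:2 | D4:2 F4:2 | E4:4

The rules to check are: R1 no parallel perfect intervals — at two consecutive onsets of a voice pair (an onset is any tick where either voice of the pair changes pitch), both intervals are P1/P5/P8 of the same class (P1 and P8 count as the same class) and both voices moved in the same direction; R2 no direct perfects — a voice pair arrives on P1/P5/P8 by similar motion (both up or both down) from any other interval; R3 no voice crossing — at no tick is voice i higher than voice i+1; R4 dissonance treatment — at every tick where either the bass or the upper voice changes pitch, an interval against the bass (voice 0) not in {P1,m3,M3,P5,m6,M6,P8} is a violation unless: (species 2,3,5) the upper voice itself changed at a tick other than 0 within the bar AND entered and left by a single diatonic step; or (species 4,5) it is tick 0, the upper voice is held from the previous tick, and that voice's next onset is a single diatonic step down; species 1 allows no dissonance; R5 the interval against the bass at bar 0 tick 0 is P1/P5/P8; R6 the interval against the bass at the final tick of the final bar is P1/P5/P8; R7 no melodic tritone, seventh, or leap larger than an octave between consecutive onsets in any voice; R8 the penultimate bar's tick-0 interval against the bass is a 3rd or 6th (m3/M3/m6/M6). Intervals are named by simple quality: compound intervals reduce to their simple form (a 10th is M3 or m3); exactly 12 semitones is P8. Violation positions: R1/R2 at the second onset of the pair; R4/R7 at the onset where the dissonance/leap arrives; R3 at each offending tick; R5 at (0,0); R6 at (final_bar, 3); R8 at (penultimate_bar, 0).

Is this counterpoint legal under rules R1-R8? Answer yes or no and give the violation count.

bar 0: v0=E3 v1=E4 (P8)
bar 1: v0=G3 v1=E4 (M6)
bar 2: v0=B3 v1=G4 (m6)
bar 3: v0=A3 v1=A4 (P8)
bar 4: v0=B3 v1=D4 (m3)
bar 5: v0=D4 v1=B4 (M6)
bar 6: v0=C4 v1=A4 (M6)
bar 7: v0=F3 v1=D4 (M6)
bar 8: v0=E3 v1=E4 (P8)
  R1 @ bar3.0: B3/B4 P8 -> A3/A4 P8 similar
  R7 @ bar5.2: B4->F4 leap 6st
  R7 @ bar7.0: C5->D4 leap 10st
  R1 @ bar8.0: F3/F4 P8 -> E3/E4 P8 similar

No (4 violations)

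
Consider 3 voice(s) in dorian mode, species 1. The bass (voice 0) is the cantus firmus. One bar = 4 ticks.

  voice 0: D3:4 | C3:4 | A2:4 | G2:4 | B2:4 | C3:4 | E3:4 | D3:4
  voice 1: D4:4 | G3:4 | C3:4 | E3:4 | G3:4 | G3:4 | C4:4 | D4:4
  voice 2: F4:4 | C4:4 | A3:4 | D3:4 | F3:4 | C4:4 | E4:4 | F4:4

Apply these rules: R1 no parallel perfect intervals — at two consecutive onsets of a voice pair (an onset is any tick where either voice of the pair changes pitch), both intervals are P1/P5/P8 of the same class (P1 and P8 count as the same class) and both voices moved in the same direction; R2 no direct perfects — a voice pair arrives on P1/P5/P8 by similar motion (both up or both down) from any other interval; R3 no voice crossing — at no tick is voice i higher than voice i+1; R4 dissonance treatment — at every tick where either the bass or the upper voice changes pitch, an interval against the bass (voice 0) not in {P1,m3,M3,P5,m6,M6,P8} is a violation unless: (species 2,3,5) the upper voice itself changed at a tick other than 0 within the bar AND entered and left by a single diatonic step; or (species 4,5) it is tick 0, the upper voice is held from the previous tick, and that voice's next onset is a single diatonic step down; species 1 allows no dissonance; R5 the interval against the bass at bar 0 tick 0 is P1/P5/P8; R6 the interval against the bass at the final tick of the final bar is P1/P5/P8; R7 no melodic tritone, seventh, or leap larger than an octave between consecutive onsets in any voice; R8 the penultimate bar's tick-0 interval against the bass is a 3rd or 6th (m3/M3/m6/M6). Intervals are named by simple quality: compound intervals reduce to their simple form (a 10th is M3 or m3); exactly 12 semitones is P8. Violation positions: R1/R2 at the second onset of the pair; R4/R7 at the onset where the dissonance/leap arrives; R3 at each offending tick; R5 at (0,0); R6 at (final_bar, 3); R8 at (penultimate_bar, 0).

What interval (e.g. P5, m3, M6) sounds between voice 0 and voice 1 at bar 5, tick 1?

voice 0=C3 voice 1=G3 -> P5

P5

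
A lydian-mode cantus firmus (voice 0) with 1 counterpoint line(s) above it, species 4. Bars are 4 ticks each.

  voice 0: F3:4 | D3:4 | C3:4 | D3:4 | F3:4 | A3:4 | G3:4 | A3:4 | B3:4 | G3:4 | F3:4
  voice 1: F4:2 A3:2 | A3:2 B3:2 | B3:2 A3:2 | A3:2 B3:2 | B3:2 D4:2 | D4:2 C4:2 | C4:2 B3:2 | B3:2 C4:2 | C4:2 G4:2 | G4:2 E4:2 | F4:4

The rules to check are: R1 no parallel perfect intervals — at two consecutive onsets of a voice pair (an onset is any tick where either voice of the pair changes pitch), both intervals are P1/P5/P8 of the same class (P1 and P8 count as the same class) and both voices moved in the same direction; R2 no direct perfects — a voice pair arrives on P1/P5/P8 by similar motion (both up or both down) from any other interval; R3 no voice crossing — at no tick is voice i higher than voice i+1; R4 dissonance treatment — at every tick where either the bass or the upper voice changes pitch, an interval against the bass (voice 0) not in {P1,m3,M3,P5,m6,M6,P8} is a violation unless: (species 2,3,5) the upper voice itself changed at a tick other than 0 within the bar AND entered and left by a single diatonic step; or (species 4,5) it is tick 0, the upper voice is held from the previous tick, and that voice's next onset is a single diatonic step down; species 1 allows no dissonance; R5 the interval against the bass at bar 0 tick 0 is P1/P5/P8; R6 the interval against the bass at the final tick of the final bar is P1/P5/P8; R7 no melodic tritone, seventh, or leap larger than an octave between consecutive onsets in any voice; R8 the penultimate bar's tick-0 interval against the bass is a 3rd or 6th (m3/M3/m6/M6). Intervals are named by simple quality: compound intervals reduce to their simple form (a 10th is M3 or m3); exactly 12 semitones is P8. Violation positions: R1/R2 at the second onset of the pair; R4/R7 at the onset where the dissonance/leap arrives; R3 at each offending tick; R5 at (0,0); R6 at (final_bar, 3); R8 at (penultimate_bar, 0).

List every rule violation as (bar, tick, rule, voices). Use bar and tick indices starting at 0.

(4, 0, R4, (0, 1))
(7, 0, R4, (0, 1))
(8, 0, R4, (0, 1))
(9, 0, R8, (0, 1))

bar 0: v0=F3 v1=F4 downbeat P8
bar 1: v0=D3 v1=A3 downbeat P5
bar 2: v0=C3 v1=B3 downbeat M7
bar 3: v0=D3 v1=A3 downbeat P5
bar 4: v0=F3 v1=B3 downbeat TT
bar 5: v0=A3 v1=D4 downbeat P4
bar 6: v0=G3 v1=C4 downbeat P4
bar 7: v0=A3 v1=B3 downbeat M2
bar 8: v0=B3 v1=C4 downbeat m2
bar 9: v0=G3 v1=G4 downbeat P8
bar 10: v0=F3 v1=F4 downbeat P8
  -> R4 @ bar 4 tick 0 v(0, 1): F3/B3 TT untreated
  -> R4 @ bar 7 tick 0 v(0, 1): A3/B3 M2 untreated
  -> R4 @ bar 8 tick 0 v(0, 1): B3/C4 m2 untreated
  -> R8 @ bar 9 tick 0 v(0, 1): penult P8 not 3rd/6th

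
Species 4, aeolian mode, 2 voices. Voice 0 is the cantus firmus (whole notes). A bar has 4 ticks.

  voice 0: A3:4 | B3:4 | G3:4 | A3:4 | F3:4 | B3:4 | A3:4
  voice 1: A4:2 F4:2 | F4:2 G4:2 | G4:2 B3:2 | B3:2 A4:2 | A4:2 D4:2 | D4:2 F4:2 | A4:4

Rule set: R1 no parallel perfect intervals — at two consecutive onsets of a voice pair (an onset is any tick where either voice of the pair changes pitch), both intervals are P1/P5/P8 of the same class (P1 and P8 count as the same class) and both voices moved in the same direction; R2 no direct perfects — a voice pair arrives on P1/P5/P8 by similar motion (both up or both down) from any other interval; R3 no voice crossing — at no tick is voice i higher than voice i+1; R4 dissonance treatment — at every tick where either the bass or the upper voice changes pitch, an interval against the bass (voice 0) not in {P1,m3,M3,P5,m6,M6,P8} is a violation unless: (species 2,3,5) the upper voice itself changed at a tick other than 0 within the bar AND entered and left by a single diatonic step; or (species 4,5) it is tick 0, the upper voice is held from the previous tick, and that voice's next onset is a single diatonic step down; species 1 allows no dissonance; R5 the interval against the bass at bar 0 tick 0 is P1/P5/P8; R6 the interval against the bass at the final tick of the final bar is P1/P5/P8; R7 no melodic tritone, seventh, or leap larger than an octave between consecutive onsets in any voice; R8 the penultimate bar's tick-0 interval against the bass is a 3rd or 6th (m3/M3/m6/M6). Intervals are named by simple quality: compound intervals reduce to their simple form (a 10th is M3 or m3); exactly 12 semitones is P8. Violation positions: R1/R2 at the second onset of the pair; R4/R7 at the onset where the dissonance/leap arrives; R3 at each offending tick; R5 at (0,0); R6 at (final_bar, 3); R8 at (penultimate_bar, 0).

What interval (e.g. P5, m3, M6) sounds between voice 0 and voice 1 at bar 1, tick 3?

voice 0=B3 voice 1=G4 -> m6

m6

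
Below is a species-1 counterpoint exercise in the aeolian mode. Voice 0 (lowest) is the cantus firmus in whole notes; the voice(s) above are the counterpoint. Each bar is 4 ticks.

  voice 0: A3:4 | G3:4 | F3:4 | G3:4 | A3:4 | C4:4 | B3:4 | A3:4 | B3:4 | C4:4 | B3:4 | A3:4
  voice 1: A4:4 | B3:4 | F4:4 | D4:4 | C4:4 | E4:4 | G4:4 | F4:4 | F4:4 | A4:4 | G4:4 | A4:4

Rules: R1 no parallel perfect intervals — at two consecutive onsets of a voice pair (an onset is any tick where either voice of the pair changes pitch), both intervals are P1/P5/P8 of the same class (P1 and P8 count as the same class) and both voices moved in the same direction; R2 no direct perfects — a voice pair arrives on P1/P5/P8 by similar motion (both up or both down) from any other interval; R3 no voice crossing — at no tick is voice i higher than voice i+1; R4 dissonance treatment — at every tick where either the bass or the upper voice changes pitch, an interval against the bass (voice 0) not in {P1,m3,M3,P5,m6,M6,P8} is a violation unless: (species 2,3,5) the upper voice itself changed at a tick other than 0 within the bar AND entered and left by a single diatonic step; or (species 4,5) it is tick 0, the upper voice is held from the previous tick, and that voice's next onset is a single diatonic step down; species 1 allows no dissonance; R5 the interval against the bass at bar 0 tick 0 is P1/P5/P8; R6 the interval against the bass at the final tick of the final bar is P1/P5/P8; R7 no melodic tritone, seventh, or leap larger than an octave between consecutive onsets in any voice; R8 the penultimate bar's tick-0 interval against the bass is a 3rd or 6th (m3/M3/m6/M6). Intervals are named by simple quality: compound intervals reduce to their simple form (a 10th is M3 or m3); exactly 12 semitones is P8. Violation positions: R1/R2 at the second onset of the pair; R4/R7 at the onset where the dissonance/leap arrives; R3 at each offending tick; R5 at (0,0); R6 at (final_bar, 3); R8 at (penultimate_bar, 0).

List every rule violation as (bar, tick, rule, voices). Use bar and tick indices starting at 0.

bar 0: v0=A3 v1=A4 downbeat P8
bar 1: v0=G3 v1=B3 downbeat M3
bar 2: v0=F3 v1=F4 downbeat P8
bar 3: v0=G3 v1=D4 downbeat P5
bar 4: v0=A3 v1=C4 downbeat m3
bar 5: v0=C4 v1=E4 downbeat M3
bar 6: v0=B3 v1=G4 downbeat m6
bar 7: v0=A3 v1=F4 downbeat m6
bar 8: v0=B3 v1=F4 downbeat TT
bar 9: v0=C4 v1=A4 downbeat M6
bar 10: v0=B3 v1=G4 downbeat m6
bar 11: v0=A3 v1=A4 downbeat P8
  -> R7 @ bar 1 tick 0 v(1,): A4->B3 leap 10st
  -> R7 @ bar 2 tick 0 v(1,): B3->F4 leap 6st
  -> R4 @ bar 8 tick 0 v(0, 1): B3/F4 TT untreated

(1, 0, R7, (1,))
(2, 0, R7, (1,))
(8, 0, R4, (0, 1))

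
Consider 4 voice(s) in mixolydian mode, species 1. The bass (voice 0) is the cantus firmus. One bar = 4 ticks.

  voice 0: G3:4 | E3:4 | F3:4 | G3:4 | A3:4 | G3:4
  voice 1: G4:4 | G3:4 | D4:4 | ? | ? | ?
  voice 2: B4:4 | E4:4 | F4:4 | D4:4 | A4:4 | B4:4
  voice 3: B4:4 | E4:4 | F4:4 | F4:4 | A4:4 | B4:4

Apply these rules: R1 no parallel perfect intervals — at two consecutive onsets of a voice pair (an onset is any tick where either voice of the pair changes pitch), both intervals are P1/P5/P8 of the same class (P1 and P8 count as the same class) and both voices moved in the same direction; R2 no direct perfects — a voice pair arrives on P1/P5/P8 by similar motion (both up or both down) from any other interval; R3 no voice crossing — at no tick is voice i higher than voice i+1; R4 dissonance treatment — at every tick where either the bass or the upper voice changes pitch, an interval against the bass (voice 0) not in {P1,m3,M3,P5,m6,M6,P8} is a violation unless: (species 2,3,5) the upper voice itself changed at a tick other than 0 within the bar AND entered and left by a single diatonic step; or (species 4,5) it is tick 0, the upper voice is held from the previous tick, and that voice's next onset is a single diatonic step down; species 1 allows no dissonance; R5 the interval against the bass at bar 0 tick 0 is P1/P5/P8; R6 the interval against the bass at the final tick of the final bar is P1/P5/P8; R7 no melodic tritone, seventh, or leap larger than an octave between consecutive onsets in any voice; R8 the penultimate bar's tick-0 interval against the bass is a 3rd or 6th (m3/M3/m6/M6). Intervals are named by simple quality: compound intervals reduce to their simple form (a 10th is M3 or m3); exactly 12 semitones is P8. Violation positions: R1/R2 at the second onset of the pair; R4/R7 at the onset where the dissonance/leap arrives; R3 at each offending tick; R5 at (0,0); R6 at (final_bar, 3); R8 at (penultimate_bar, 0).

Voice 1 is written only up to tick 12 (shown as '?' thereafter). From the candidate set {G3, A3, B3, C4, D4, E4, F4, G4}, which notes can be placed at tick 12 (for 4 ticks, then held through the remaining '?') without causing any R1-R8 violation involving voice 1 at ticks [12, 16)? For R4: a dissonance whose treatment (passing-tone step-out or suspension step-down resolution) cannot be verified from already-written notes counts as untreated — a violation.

{B3, D4}

G3: violates R2
A3: violates R4
B3: legal
C4: violates R4
D4: legal
E4: violates R3
F4: violates R3,R4
G4: violates R2,R3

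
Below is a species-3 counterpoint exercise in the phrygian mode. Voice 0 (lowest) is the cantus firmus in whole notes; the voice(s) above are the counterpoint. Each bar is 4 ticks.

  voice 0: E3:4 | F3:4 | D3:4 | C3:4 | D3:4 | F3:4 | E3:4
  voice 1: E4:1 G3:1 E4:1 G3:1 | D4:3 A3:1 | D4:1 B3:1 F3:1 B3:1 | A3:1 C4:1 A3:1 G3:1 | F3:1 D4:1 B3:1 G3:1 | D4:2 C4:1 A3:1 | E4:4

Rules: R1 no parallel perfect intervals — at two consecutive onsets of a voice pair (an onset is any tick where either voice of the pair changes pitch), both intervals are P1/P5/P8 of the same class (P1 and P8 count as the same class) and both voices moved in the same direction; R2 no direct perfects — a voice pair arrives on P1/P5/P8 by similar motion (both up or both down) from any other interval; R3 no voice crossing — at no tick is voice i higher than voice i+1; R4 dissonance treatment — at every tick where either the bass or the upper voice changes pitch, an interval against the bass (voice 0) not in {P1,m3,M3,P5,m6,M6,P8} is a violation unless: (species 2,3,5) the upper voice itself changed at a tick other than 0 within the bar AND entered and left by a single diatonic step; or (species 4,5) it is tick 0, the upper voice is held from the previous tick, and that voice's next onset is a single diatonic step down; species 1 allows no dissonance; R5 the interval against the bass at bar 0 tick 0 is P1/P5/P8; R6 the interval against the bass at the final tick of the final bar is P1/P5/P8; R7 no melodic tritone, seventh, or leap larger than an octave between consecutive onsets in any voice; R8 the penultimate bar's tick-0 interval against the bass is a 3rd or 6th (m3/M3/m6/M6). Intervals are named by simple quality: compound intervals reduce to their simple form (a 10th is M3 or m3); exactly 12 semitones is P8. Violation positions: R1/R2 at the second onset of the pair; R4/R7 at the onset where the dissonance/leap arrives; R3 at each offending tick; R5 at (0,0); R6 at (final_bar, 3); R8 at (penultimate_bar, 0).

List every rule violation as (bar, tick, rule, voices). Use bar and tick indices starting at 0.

bar 0: v0=E3 v1=E4 downbeat P8
bar 1: v0=F3 v1=D4 downbeat M6
bar 2: v0=D3 v1=D4 downbeat P8
bar 3: v0=C3 v1=A3 downbeat M6
bar 4: v0=D3 v1=F3 downbeat m3
bar 5: v0=F3 v1=D4 downbeat M6
bar 6: v0=E3 v1=E4 downbeat P8
  -> R7 @ bar 2 tick 2 v(1,): B3->F3 leap 6st
  -> R7 @ bar 2 tick 3 v(1,): F3->B3 leap 6st
  -> R4 @ bar 4 tick 3 v(0, 1): D3/G3 P4 untreated

(2, 2, R7, (1,))
(2, 3, R7, (1,))
(4, 3, R4, (0, 1))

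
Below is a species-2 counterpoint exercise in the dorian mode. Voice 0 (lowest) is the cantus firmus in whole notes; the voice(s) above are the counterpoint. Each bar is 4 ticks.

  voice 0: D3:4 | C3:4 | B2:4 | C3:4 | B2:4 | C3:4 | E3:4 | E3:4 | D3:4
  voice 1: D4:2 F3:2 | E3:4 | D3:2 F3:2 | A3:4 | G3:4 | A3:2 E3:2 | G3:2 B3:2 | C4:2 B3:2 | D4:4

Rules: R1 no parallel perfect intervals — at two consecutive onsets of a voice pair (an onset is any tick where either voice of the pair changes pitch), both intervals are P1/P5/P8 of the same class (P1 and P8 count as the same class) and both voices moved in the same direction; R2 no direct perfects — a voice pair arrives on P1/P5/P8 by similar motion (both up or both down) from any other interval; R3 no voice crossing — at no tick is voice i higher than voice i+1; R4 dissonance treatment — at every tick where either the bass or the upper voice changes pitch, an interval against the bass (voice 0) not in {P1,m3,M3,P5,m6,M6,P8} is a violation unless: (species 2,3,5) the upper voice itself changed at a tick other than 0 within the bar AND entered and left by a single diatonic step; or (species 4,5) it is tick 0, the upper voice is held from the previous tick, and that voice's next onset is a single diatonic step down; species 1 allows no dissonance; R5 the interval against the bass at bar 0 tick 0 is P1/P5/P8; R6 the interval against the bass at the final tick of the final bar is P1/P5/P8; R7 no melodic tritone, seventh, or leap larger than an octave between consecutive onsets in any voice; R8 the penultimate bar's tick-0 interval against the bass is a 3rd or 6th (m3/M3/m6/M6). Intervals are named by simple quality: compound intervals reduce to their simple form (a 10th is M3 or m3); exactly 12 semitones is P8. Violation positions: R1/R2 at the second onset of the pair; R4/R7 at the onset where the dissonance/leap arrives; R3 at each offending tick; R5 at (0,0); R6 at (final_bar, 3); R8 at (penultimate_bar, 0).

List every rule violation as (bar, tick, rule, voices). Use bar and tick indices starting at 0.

(2, 2, R4, (0, 1))

bar 0: v0=D3 v1=D4 downbeat P8
bar 1: v0=C3 v1=E3 downbeat M3
bar 2: v0=B2 v1=D3 downbeat m3
bar 3: v0=C3 v1=A3 downbeat M6
bar 4: v0=B2 v1=G3 downbeat m6
bar 5: v0=C3 v1=A3 downbeat M6
bar 6: v0=E3 v1=G3 downbeat m3
bar 7: v0=E3 v1=C4 downbeat m6
bar 8: v0=D3 v1=D4 downbeat P8
  -> R4 @ bar 2 tick 2 v(0, 1): B2/F3 TT untreated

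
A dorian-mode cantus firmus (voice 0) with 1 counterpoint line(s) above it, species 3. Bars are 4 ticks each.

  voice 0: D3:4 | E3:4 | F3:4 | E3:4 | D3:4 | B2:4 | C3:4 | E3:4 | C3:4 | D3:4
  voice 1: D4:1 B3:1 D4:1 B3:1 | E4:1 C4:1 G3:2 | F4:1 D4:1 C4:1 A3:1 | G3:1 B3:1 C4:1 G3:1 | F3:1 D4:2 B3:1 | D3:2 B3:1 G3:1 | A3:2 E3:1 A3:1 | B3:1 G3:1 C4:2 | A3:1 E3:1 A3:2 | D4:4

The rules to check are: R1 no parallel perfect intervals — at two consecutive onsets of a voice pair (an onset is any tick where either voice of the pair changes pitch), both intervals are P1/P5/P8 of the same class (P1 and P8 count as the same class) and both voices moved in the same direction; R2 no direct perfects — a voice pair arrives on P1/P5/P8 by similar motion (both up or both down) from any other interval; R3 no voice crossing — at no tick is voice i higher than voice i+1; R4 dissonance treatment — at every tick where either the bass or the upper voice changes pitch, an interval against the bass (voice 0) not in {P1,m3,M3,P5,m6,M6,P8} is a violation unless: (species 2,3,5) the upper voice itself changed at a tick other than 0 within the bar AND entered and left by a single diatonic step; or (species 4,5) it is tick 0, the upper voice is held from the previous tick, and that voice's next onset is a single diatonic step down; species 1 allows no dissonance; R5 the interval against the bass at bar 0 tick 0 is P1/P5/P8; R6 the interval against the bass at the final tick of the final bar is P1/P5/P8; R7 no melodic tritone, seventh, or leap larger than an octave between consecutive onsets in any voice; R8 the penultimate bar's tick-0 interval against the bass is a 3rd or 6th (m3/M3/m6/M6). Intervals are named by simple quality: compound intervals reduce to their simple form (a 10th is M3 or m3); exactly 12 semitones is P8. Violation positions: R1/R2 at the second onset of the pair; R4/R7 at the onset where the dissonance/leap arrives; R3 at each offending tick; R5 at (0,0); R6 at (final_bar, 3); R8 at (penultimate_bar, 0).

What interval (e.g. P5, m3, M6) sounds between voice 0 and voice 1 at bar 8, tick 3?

voice 0=C3 voice 1=A3 -> M6

M6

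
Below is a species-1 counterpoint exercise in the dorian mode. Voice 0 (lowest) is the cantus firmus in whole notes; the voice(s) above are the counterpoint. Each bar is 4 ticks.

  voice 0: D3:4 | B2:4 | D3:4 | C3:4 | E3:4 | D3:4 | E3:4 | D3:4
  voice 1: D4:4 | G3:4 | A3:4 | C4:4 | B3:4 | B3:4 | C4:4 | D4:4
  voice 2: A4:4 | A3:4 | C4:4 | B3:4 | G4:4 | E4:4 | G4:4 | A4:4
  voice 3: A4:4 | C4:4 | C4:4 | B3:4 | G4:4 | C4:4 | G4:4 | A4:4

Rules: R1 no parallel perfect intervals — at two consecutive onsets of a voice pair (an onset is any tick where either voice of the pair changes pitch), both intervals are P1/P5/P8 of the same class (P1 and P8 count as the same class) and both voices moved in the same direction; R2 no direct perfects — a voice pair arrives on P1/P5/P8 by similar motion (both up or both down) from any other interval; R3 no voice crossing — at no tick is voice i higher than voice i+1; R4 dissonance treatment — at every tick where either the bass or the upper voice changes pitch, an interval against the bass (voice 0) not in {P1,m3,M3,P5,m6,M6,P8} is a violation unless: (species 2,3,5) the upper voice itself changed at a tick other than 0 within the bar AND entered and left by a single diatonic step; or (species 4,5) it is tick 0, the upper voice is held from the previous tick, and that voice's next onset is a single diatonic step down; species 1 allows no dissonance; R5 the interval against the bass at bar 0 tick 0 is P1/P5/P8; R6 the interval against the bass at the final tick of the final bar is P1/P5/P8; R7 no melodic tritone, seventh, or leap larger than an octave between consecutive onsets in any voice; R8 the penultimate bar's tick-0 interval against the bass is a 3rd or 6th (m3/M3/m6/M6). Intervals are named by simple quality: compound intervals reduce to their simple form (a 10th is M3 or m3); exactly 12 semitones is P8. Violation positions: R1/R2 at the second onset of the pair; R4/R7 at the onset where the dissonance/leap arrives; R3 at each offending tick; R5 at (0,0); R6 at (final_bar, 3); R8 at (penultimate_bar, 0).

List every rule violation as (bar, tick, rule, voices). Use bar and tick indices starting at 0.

bar 0: v0=D3 v1=D4 v2=A4 v3=A4 downbeat P5
bar 1: v0=B2 v1=G3 v2=A3 v3=C4 downbeat m2
bar 2: v0=D3 v1=A3 v2=C4 v3=C4 downbeat m7
bar 3: v0=C3 v1=C4 v2=B3 v3=B3 downbeat M7
bar 4: v0=E3 v1=B3 v2=G4 v3=G4 downbeat m3
bar 5: v0=D3 v1=B3 v2=E4 v3=C4 downbeat m7
bar 6: v0=E3 v1=C4 v2=G4 v3=G4 downbeat m3
bar 7: v0=D3 v1=D4 v2=A4 v3=A4 downbeat P5
  -> R4 @ bar 1 tick 0 v(0, 2): B2/A3 m7 untreated
  -> R4 @ bar 1 tick 0 v(0, 3): B2/C4 m2 untreated
  -> R2 @ bar 2 tick 0 v(0, 1): B2/G3 m6 -> D3/A3 P5 similar
  -> R4 @ bar 2 tick 0 v(0, 2): D3/C4 m7 untreated
  -> R4 @ bar 2 tick 0 v(0, 3): D3/C4 m7 untreated
  -> R1 @ bar 3 tick 0 v(2, 3): C4/C4 P1 -> B3/B3 P1 similar
  -> R3 @ bar 3 tick 0 v(1, 2): C4 above B3
  -> R4 @ bar 3 tick 0 v(0, 2): C3/B3 M7 untreated
  -> R4 @ bar 3 tick 0 v(0, 3): C3/B3 M7 untreated
  -> R3 @ bar 3 tick 1 v(1, 2): C4 above B3
  -> R3 @ bar 3 tick 2 v(1, 2): C4 above B3
  -> R3 @ bar 3 tick 3 v(1, 2): C4 above B3
  -> R1 @ bar 4 tick 0 v(2, 3): B3/B3 P1 -> G4/G4 P1 similar
  -> R3 @ bar 5 tick 0 v(2, 3): E4 above C4
  -> R4 @ bar 5 tick 0 v(0, 2): D3/E4 M2 untreated
  -> R4 @ bar 5 tick 0 v(0, 3): D3/C4 m7 untreated
  -> R3 @ bar 5 tick 1 v(2, 3): E4 above C4
  -> R3 @ bar 5 tick 2 v(2, 3): E4 above C4
  -> R3 @ bar 5 tick 3 v(2, 3): E4 above C4
  -> R2 @ bar 6 tick 0 v(1, 2): B3/E4 P4 -> C4/G4 P5 similar
  -> R2 @ bar 6 tick 0 v(1, 3): B3/C4 m2 -> C4/G4 P5 similar
  -> R2 @ bar 6 tick 0 v(2, 3): E4/C4 M3 -> G4/G4 P1 similar
  -> R1 @ bar 7 tick 0 v(1, 2): C4/G4 P5 -> D4/A4 P5 similar
  -> R1 @ bar 7 tick 0 v(1, 3): C4/G4 P5 -> D4/A4 P5 similar
  -> R1 @ bar 7 tick 0 v(2, 3): G4/G4 P1 -> A4/A4 P1 similar

(1, 0, R4, (0, 2))
(1, 0, R4, (0, 3))
(2, 0, R2, (0, 1))
(2, 0, R4, (0, 2))
(2, 0, R4, (0, 3))
(3, 0, R1, (2, 3))
(3, 0, R3, (1, 2))
(3, 0, R4, (0, 2))
(3, 0, R4, (0, 3))
(3, 1, R3, (1, 2))
(3, 2, R3, (1, 2))
(3, 3, R3, (1, 2))
(4, 0, R1, (2, 3))
(5, 0, R3, (2, 3))
(5, 0, R4, (0, 2))
(5, 0, R4, (0, 3))
(5, 1, R3, (2, 3))
(5, 2, R3, (2, 3))
(5, 3, R3, (2, 3))
(6, 0, R2, (1, 2))
(6, 0, R2, (1, 3))
(6, 0, R2, (2, 3))
(7, 0, R1, (1, 2))
(7, 0, R1, (1, 3))
(7, 0, R1, (2, 3))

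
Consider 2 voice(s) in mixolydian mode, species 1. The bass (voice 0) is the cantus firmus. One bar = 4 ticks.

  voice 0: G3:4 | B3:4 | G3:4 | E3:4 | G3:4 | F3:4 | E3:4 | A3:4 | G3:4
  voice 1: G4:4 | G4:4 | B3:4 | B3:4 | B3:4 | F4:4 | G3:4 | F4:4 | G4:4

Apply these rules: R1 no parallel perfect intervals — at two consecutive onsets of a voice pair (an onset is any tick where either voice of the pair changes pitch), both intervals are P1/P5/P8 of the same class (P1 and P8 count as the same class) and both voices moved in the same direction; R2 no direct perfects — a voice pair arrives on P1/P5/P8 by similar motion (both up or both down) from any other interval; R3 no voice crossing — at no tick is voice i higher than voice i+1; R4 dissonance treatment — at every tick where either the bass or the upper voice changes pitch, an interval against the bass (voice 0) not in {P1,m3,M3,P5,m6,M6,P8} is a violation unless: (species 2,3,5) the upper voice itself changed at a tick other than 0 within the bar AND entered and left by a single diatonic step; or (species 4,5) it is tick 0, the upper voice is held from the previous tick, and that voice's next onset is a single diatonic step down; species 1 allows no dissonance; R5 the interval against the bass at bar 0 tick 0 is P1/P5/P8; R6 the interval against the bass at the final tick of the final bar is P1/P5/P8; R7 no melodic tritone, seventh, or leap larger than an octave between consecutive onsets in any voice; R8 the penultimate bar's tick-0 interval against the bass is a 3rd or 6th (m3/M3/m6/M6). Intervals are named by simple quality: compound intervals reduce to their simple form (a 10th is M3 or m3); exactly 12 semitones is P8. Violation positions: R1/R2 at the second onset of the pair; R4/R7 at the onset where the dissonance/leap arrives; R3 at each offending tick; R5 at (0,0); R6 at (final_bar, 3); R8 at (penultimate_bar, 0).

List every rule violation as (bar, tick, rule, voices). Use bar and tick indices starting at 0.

(5, 0, R7, (1,))
(6, 0, R7, (1,))
(7, 0, R7, (1,))

bar 0: v0=G3 v1=G4 downbeat P8
bar 1: v0=B3 v1=G4 downbeat m6
bar 2: v0=G3 v1=B3 downbeat M3
bar 3: v0=E3 v1=B3 downbeat P5
bar 4: v0=G3 v1=B3 downbeat M3
bar 5: v0=F3 v1=F4 downbeat P8
bar 6: v0=E3 v1=G3 downbeat m3
bar 7: v0=A3 v1=F4 downbeat m6
bar 8: v0=G3 v1=G4 downbeat P8
  -> R7 @ bar 5 tick 0 v(1,): B3->F4 leap 6st
  -> R7 @ bar 6 tick 0 v(1,): F4->G3 leap 10st
  -> R7 @ bar 7 tick 0 v(1,): G3->F4 leap 10st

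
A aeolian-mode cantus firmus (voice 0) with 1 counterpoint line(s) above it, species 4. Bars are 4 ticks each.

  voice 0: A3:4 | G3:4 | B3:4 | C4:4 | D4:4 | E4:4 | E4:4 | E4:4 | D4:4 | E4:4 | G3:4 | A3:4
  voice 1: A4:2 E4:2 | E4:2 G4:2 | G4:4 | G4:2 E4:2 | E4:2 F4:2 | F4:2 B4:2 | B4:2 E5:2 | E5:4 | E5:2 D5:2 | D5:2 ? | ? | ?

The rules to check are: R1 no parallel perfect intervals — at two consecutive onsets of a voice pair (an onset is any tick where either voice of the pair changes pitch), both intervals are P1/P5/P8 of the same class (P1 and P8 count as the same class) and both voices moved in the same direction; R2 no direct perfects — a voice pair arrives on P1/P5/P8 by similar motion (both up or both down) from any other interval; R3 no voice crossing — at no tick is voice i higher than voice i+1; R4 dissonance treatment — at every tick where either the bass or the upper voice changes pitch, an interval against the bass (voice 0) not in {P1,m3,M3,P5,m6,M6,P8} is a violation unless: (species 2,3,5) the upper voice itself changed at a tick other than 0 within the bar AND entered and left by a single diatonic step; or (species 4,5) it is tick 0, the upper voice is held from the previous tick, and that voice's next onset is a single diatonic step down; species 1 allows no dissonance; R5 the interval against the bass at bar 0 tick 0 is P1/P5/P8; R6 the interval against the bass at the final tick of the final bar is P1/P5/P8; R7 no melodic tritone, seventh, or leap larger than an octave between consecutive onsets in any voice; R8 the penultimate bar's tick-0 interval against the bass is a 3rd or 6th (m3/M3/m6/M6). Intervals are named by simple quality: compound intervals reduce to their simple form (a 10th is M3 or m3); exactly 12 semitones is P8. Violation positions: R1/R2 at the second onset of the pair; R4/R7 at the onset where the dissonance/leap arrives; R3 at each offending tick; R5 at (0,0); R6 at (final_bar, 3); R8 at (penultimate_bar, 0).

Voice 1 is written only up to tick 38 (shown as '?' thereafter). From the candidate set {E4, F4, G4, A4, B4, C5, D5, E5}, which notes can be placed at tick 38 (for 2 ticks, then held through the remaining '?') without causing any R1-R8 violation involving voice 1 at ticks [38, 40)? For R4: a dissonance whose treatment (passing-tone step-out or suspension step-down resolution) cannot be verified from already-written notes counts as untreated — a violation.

{B4, C5, D5, E5, G4}

E4: violates R7
F4: violates R4
G4: legal
A4: violates R4
B4: legal
C5: legal
D5: legal
E5: legal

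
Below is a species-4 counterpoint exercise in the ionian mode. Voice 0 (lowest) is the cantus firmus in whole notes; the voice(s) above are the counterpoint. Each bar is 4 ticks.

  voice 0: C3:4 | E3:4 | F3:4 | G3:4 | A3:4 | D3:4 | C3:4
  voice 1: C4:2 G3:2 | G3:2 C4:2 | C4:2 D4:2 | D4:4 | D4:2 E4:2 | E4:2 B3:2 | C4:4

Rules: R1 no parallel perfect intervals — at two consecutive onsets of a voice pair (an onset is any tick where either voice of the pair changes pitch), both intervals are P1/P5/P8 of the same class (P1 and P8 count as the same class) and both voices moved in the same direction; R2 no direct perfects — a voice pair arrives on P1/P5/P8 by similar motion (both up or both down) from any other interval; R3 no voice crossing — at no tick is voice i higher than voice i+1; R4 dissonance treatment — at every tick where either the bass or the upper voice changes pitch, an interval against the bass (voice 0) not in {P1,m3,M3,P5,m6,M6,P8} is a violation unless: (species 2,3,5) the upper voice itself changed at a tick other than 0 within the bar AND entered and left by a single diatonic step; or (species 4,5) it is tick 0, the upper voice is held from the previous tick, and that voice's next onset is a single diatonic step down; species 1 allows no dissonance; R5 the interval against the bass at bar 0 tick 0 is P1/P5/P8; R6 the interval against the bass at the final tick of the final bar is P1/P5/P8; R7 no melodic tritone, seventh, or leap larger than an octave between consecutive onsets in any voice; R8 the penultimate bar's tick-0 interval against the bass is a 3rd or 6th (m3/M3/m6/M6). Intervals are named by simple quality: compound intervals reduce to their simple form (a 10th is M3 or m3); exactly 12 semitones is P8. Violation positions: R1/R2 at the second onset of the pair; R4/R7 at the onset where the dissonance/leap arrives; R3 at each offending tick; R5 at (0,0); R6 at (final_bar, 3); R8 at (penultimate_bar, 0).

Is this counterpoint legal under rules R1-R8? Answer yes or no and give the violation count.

No (3 violations)

bar 0: v0=C3 v1=C4 (P8)
bar 1: v0=E3 v1=G3 (m3)
bar 2: v0=F3 v1=C4 (P5)
bar 3: v0=G3 v1=D4 (P5)
bar 4: v0=A3 v1=D4 (P4)
bar 5: v0=D3 v1=E4 (M2)
bar 6: v0=C3 v1=C4 (P8)
  R4 @ bar4.0: A3/D4 P4 untreated
  R4 @ bar5.0: D3/E4 M2 untreated
  R8 @ bar5.0: penult M2 not 3rd/6th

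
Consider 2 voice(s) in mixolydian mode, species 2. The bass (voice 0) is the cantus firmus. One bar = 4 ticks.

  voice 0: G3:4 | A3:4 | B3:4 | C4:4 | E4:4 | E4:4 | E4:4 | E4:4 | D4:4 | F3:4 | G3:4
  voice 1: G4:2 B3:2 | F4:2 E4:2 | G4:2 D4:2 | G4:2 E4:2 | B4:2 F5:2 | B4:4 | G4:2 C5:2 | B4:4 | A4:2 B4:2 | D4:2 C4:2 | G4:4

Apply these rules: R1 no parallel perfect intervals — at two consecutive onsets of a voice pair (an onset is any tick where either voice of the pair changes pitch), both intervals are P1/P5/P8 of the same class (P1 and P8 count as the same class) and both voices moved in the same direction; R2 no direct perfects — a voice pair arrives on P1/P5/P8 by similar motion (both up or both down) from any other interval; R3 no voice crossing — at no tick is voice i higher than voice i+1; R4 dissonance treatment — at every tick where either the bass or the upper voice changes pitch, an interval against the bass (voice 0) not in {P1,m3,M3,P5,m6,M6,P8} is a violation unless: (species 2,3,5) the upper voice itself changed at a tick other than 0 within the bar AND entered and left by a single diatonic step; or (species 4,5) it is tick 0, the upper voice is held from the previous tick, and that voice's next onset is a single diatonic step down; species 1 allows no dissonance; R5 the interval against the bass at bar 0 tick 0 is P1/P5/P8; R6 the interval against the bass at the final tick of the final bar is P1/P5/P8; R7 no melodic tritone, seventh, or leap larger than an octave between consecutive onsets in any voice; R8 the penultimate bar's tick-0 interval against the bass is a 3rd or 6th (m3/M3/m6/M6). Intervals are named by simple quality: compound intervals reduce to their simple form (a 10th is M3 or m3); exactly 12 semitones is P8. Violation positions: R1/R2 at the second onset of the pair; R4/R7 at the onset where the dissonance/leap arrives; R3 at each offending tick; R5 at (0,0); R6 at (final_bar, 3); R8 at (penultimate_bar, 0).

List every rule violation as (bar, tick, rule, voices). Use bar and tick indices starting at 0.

(1, 0, R7, (1,))
(3, 0, R2, (0, 1))
(4, 0, R2, (0, 1))
(4, 2, R4, (0, 1))
(4, 2, R7, (1,))
(5, 0, R7, (1,))
(8, 0, R1, (0, 1))
(10, 0, R2, (0, 1))

bar 0: v0=G3 v1=G4 downbeat P8
bar 1: v0=A3 v1=F4 downbeat m6
bar 2: v0=B3 v1=G4 downbeat m6
bar 3: v0=C4 v1=G4 downbeat P5
bar 4: v0=E4 v1=B4 downbeat P5
bar 5: v0=E4 v1=B4 downbeat P5
bar 6: v0=E4 v1=G4 downbeat m3
bar 7: v0=E4 v1=B4 downbeat P5
bar 8: v0=D4 v1=A4 downbeat P5
bar 9: v0=F3 v1=D4 downbeat M6
bar 10: v0=G3 v1=G4 downbeat P8
  -> R7 @ bar 1 tick 0 v(1,): B3->F4 leap 6st
  -> R2 @ bar 3 tick 0 v(0, 1): B3/D4 m3 -> C4/G4 P5 similar
  -> R2 @ bar 4 tick 0 v(0, 1): C4/E4 M3 -> E4/B4 P5 similar
  -> R4 @ bar 4 tick 2 v(0, 1): E4/F5 m2 untreated
  -> R7 @ bar 4 tick 2 v(1,): B4->F5 leap 6st
  -> R7 @ bar 5 tick 0 v(1,): F5->B4 leap 6st
  -> R1 @ bar 8 tick 0 v(0, 1): E4/B4 P5 -> D4/A4 P5 similar
  -> R2 @ bar 10 tick 0 v(0, 1): F3/C4 P5 -> G3/G4 P8 similar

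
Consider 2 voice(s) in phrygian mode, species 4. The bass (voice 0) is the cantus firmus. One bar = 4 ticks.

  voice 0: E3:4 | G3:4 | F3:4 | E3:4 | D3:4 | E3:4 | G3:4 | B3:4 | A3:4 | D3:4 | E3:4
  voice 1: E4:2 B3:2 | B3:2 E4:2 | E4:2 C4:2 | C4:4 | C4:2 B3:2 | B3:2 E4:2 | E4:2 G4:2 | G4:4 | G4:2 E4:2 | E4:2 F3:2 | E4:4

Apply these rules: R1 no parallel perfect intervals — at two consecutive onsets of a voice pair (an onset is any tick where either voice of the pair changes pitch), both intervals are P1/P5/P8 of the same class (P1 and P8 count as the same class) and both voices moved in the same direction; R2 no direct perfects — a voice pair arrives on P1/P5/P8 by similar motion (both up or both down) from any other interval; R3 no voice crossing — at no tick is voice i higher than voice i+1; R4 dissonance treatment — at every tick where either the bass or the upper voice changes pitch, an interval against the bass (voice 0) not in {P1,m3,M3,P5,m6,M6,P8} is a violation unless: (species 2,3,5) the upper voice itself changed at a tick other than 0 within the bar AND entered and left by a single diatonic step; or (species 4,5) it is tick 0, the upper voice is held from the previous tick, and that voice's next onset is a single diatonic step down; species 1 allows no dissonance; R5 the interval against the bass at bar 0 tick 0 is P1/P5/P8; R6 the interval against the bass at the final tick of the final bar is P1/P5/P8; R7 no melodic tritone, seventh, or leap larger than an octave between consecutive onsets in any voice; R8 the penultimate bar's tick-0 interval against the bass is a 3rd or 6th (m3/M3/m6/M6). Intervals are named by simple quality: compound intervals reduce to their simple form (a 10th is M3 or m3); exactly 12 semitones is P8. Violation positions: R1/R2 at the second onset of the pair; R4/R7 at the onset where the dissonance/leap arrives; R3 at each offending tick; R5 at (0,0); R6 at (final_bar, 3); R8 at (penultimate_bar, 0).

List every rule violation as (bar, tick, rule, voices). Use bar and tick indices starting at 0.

(2, 0, R4, (0, 1))
(8, 0, R4, (0, 1))
(9, 0, R4, (0, 1))
(9, 0, R8, (0, 1))
(9, 2, R7, (1,))
(10, 0, R2, (0, 1))
(10, 0, R7, (1,))

bar 0: v0=E3 v1=E4 downbeat P8
bar 1: v0=G3 v1=B3 downbeat M3
bar 2: v0=F3 v1=E4 downbeat M7
bar 3: v0=E3 v1=C4 downbeat m6
bar 4: v0=D3 v1=C4 downbeat m7
bar 5: v0=E3 v1=B3 downbeat P5
bar 6: v0=G3 v1=E4 downbeat M6
bar 7: v0=B3 v1=G4 downbeat m6
bar 8: v0=A3 v1=G4 downbeat m7
bar 9: v0=D3 v1=E4 downbeat M2
bar 10: v0=E3 v1=E4 downbeat P8
  -> R4 @ bar 2 tick 0 v(0, 1): F3/E4 M7 untreated
  -> R4 @ bar 8 tick 0 v(0, 1): A3/G4 m7 untreated
  -> R4 @ bar 9 tick 0 v(0, 1): D3/E4 M2 untreated
  -> R8 @ bar 9 tick 0 v(0, 1): penult M2 not 3rd/6th
  -> R7 @ bar 9 tick 2 v(1,): E4->F3 leap 11st
  -> R2 @ bar 10 tick 0 v(0, 1): D3/F3 m3 -> E3/E4 P8 similar
  -> R7 @ bar 10 tick 0 v(1,): F3->E4 leap 11st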